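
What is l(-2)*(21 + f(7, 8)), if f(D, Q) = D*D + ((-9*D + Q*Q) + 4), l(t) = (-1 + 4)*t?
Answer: -450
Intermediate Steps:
l(t) = 3*t
f(D, Q) = 4 + D² + Q² - 9*D (f(D, Q) = D² + ((-9*D + Q²) + 4) = D² + ((Q² - 9*D) + 4) = D² + (4 + Q² - 9*D) = 4 + D² + Q² - 9*D)
l(-2)*(21 + f(7, 8)) = (3*(-2))*(21 + (4 + 7² + 8² - 9*7)) = -6*(21 + (4 + 49 + 64 - 63)) = -6*(21 + 54) = -6*75 = -450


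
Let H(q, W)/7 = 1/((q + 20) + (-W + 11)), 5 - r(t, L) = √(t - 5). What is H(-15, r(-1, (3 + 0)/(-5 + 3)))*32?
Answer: 2464/127 - 224*I*√6/127 ≈ 19.402 - 4.3204*I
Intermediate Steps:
r(t, L) = 5 - √(-5 + t) (r(t, L) = 5 - √(t - 5) = 5 - √(-5 + t))
H(q, W) = 7/(31 + q - W) (H(q, W) = 7/((q + 20) + (-W + 11)) = 7/((20 + q) + (11 - W)) = 7/(31 + q - W))
H(-15, r(-1, (3 + 0)/(-5 + 3)))*32 = (7/(31 - 15 - (5 - √(-5 - 1))))*32 = (7/(31 - 15 - (5 - √(-6))))*32 = (7/(31 - 15 - (5 - I*√6)))*32 = (7/(31 - 15 + (-5 + I*√6)))*32 = (7/(11 + I*√6))*32 = 224/(11 + I*√6)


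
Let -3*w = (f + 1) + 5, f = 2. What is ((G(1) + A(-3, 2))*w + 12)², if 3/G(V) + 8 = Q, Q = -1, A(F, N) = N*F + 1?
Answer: 55696/81 ≈ 687.60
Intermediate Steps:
A(F, N) = 1 + F*N (A(F, N) = F*N + 1 = 1 + F*N)
w = -8/3 (w = -((2 + 1) + 5)/3 = -(3 + 5)/3 = -⅓*8 = -8/3 ≈ -2.6667)
G(V) = -⅓ (G(V) = 3/(-8 - 1) = 3/(-9) = 3*(-⅑) = -⅓)
((G(1) + A(-3, 2))*w + 12)² = ((-⅓ + (1 - 3*2))*(-8/3) + 12)² = ((-⅓ + (1 - 6))*(-8/3) + 12)² = ((-⅓ - 5)*(-8/3) + 12)² = (-16/3*(-8/3) + 12)² = (128/9 + 12)² = (236/9)² = 55696/81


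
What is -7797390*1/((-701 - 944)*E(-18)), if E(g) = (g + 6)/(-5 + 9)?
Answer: -519826/329 ≈ -1580.0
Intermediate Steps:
E(g) = 3/2 + g/4 (E(g) = (6 + g)/4 = (6 + g)*(¼) = 3/2 + g/4)
-7797390*1/((-701 - 944)*E(-18)) = -7797390*1/((-701 - 944)*(3/2 + (¼)*(-18))) = -7797390*(-1/(1645*(3/2 - 9/2))) = -7797390/((-1645*(-3))) = -7797390/4935 = -7797390*1/4935 = -519826/329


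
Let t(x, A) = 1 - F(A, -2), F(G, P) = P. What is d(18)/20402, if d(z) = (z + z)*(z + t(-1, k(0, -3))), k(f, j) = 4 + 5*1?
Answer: 378/10201 ≈ 0.037055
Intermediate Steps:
k(f, j) = 9 (k(f, j) = 4 + 5 = 9)
t(x, A) = 3 (t(x, A) = 1 - 1*(-2) = 1 + 2 = 3)
d(z) = 2*z*(3 + z) (d(z) = (z + z)*(z + 3) = (2*z)*(3 + z) = 2*z*(3 + z))
d(18)/20402 = (2*18*(3 + 18))/20402 = (2*18*21)*(1/20402) = 756*(1/20402) = 378/10201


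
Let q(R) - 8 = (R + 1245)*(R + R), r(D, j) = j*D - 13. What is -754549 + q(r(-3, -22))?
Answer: -616953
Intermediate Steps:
r(D, j) = -13 + D*j (r(D, j) = D*j - 13 = -13 + D*j)
q(R) = 8 + 2*R*(1245 + R) (q(R) = 8 + (R + 1245)*(R + R) = 8 + (1245 + R)*(2*R) = 8 + 2*R*(1245 + R))
-754549 + q(r(-3, -22)) = -754549 + (8 + 2*(-13 - 3*(-22))² + 2490*(-13 - 3*(-22))) = -754549 + (8 + 2*(-13 + 66)² + 2490*(-13 + 66)) = -754549 + (8 + 2*53² + 2490*53) = -754549 + (8 + 2*2809 + 131970) = -754549 + (8 + 5618 + 131970) = -754549 + 137596 = -616953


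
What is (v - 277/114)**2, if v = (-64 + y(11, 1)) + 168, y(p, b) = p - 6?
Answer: 147598201/12996 ≈ 11357.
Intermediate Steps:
y(p, b) = -6 + p
v = 109 (v = (-64 + (-6 + 11)) + 168 = (-64 + 5) + 168 = -59 + 168 = 109)
(v - 277/114)**2 = (109 - 277/114)**2 = (12149/114)**2 = 147598201/12996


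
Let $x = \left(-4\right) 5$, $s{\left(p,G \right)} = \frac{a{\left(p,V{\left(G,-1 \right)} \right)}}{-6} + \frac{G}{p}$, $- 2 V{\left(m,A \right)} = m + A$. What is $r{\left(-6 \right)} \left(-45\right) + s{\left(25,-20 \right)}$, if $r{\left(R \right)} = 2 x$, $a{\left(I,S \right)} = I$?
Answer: $\frac{53851}{30} \approx 1795.0$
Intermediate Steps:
$V{\left(m,A \right)} = - \frac{A}{2} - \frac{m}{2}$ ($V{\left(m,A \right)} = - \frac{m + A}{2} = - \frac{A + m}{2} = - \frac{A}{2} - \frac{m}{2}$)
$s{\left(p,G \right)} = - \frac{p}{6} + \frac{G}{p}$ ($s{\left(p,G \right)} = \frac{p}{-6} + \frac{G}{p} = p \left(- \frac{1}{6}\right) + \frac{G}{p} = - \frac{p}{6} + \frac{G}{p}$)
$x = -20$
$r{\left(R \right)} = -40$ ($r{\left(R \right)} = 2 \left(-20\right) = -40$)
$r{\left(-6 \right)} \left(-45\right) + s{\left(25,-20 \right)} = \left(-40\right) \left(-45\right) - \left(\frac{25}{6} + \frac{20}{25}\right) = 1800 - \frac{149}{30} = \frac{53851}{30}$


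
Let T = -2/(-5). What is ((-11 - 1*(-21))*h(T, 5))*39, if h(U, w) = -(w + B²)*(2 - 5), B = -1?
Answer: 7020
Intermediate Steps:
T = ⅖ (T = -2*(-⅕) = ⅖ ≈ 0.40000)
h(U, w) = 3 + 3*w (h(U, w) = -(w + (-1)²)*(2 - 5) = -(w + 1)*(-3) = -(1 + w)*(-3) = -(-3 - 3*w) = 3 + 3*w)
((-11 - 1*(-21))*h(T, 5))*39 = ((-11 - 1*(-21))*(3 + 3*5))*39 = ((-11 + 21)*(3 + 15))*39 = (10*18)*39 = 180*39 = 7020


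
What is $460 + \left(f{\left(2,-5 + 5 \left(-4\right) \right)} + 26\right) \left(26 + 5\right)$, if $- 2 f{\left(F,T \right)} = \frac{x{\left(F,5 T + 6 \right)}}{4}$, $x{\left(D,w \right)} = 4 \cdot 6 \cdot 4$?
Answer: $894$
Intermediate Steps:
$x{\left(D,w \right)} = 96$ ($x{\left(D,w \right)} = 24 \cdot 4 = 96$)
$f{\left(F,T \right)} = -12$ ($f{\left(F,T \right)} = - \frac{96 \cdot \frac{1}{4}}{2} = \left(- \frac{1}{2}\right) 24 = -12$)
$460 + \left(f{\left(2,-5 + 5 \left(-4\right) \right)} + 26\right) \left(26 + 5\right) = 460 + \left(-12 + 26\right) \left(26 + 5\right) = 460 + 14 \cdot 31 = 460 + 434 = 894$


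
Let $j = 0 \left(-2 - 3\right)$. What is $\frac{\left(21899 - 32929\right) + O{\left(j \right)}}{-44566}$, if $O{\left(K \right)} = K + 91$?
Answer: $\frac{10939}{44566} \approx 0.24546$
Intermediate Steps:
$j = 0$ ($j = 0 \left(-5\right) = 0$)
$O{\left(K \right)} = 91 + K$
$\frac{\left(21899 - 32929\right) + O{\left(j \right)}}{-44566} = \frac{\left(21899 - 32929\right) + \left(91 + 0\right)}{-44566} = \left(-11030 + 91\right) \left(- \frac{1}{44566}\right) = \left(-10939\right) \left(- \frac{1}{44566}\right) = \frac{10939}{44566}$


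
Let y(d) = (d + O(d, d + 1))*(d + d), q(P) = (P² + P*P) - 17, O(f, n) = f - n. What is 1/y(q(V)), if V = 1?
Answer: 1/480 ≈ 0.0020833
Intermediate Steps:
q(P) = -17 + 2*P² (q(P) = (P² + P²) - 17 = 2*P² - 17 = -17 + 2*P²)
y(d) = 2*d*(-1 + d) (y(d) = (d + (d - (d + 1)))*(d + d) = (d + (d - (1 + d)))*(2*d) = (d + (d + (-1 - d)))*(2*d) = (d - 1)*(2*d) = (-1 + d)*(2*d) = 2*d*(-1 + d))
1/y(q(V)) = 1/(2*(-17 + 2*1²)*(-1 + (-17 + 2*1²))) = 1/(2*(-17 + 2*1)*(-1 + (-17 + 2*1))) = 1/(2*(-17 + 2)*(-1 + (-17 + 2))) = 1/(2*(-15)*(-1 - 15)) = 1/(2*(-15)*(-16)) = 1/480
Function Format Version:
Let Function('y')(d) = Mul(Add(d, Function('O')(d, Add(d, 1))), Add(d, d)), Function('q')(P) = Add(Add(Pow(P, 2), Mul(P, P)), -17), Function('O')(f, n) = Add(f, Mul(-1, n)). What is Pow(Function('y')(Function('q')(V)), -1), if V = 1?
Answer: Rational(1, 480) ≈ 0.0020833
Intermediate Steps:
Function('q')(P) = Add(-17, Mul(2, Pow(P, 2))) (Function('q')(P) = Add(Add(Pow(P, 2), Pow(P, 2)), -17) = Add(Mul(2, Pow(P, 2)), -17) = Add(-17, Mul(2, Pow(P, 2))))
Function('y')(d) = Mul(2, d, Add(-1, d)) (Function('y')(d) = Mul(Add(d, Add(d, Mul(-1, Add(d, 1)))), Add(d, d)) = Mul(Add(d, Add(d, Mul(-1, Add(1, d)))), Mul(2, d)) = Mul(Add(d, Add(d, Add(-1, Mul(-1, d)))), Mul(2, d)) = Mul(Add(d, -1), Mul(2, d)) = Mul(Add(-1, d), Mul(2, d)) = Mul(2, d, Add(-1, d)))
Pow(Function('y')(Function('q')(V)), -1) = Pow(Mul(2, Add(-17, Mul(2, Pow(1, 2))), Add(-1, Add(-17, Mul(2, Pow(1, 2))))), -1) = Pow(Mul(2, Add(-17, Mul(2, 1)), Add(-1, Add(-17, Mul(2, 1)))), -1) = Pow(Mul(2, Add(-17, 2), Add(-1, Add(-17, 2))), -1) = Pow(Mul(2, -15, Add(-1, -15)), -1) = Pow(Mul(2, -15, -16), -1) = Pow(480, -1) = Rational(1, 480)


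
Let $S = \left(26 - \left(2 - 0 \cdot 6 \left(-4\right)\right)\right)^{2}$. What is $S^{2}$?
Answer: $331776$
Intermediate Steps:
$S = 576$ ($S = \left(26 + \left(0 \left(-4\right) - 2\right)\right)^{2} = \left(26 + \left(0 - 2\right)\right)^{2} = \left(26 - 2\right)^{2} = 24^{2} = 576$)
$S^{2} = 576^{2} = 331776$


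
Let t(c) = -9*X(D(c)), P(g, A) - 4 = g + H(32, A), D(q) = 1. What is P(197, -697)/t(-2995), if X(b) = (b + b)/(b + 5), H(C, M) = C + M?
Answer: 464/3 ≈ 154.67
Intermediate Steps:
P(g, A) = 36 + A + g (P(g, A) = 4 + (g + (32 + A)) = 4 + (32 + A + g) = 36 + A + g)
X(b) = 2*b/(5 + b) (X(b) = (2*b)/(5 + b) = 2*b/(5 + b))
t(c) = -3 (t(c) = -18/(5 + 1) = -18/6 = -9*1/3 = -3)
P(197, -697)/t(-2995) = (36 - 697 + 197)/(-3) = -464*(-1/3) = 464/3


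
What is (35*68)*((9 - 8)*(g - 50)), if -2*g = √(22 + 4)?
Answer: -119000 - 1190*√26 ≈ -1.2507e+5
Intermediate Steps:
g = -√26/2 (g = -√(22 + 4)/2 = -√26/2 ≈ -2.5495)
(35*68)*((9 - 8)*(g - 50)) = (35*68)*((9 - 8)*(-√26/2 - 50)) = 2380*(1*(-50 - √26/2)) = 2380*(-50 - √26/2) = -119000 - 1190*√26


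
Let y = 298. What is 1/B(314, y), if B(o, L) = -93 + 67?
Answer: -1/26 ≈ -0.038462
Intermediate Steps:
B(o, L) = -26
1/B(314, y) = 1/(-26) = -1/26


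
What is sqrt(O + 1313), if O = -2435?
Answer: I*sqrt(1122) ≈ 33.496*I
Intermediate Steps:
sqrt(O + 1313) = sqrt(-2435 + 1313) = sqrt(-1122) = I*sqrt(1122)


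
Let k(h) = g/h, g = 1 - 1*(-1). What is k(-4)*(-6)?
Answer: 3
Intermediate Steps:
g = 2 (g = 1 + 1 = 2)
k(h) = 2/h
k(-4)*(-6) = (2/(-4))*(-6) = (2*(-¼))*(-6) = -½*(-6) = 3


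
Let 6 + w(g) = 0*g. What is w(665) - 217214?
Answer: -217220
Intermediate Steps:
w(g) = -6 (w(g) = -6 + 0*g = -6 + 0 = -6)
w(665) - 217214 = -6 - 217214 = -217220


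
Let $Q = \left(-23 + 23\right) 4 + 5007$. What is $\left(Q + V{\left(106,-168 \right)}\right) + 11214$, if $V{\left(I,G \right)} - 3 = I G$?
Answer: $-1584$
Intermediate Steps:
$Q = 5007$ ($Q = 0 \cdot 4 + 5007 = 0 + 5007 = 5007$)
$V{\left(I,G \right)} = 3 + G I$ ($V{\left(I,G \right)} = 3 + I G = 3 + G I$)
$\left(Q + V{\left(106,-168 \right)}\right) + 11214 = \left(5007 + \left(3 - 17808\right)\right) + 11214 = \left(5007 - 17805\right) + 11214 = -12798 + 11214 = -1584$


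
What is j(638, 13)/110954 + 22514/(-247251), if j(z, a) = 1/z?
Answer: -1593735463877/17502564995652 ≈ -0.091057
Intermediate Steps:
j(638, 13)/110954 + 22514/(-247251) = 1/(638*110954) + 22514/(-247251) = (1/638)*(1/110954) + 22514*(-1/247251) = 1/70788652 - 22514/247251 = -1593735463877/17502564995652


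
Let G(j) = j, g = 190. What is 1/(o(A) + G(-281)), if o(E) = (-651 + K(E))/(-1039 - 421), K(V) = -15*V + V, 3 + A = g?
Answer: -1460/406991 ≈ -0.0035873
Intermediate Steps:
A = 187 (A = -3 + 190 = 187)
K(V) = -14*V
o(E) = 651/1460 + 7*E/730 (o(E) = (-651 - 14*E)/(-1039 - 421) = (-651 - 14*E)/(-1460) = (-651 - 14*E)*(-1/1460) = 651/1460 + 7*E/730)
1/(o(A) + G(-281)) = 1/((651/1460 + (7/730)*187) - 281) = 1/((651/1460 + 1309/730) - 281) = 1/(3269/1460 - 281) = 1/(-406991/1460) = -1460/406991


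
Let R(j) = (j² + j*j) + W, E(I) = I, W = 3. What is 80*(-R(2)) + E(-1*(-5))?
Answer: -875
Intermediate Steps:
R(j) = 3 + 2*j² (R(j) = (j² + j*j) + 3 = (j² + j²) + 3 = 2*j² + 3 = 3 + 2*j²)
80*(-R(2)) + E(-1*(-5)) = 80*(-(3 + 2*2²)) - 1*(-5) = 80*(-(3 + 2*4)) + 5 = 80*(-(3 + 8)) + 5 = 80*(-1*11) + 5 = 80*(-11) + 5 = -880 + 5 = -875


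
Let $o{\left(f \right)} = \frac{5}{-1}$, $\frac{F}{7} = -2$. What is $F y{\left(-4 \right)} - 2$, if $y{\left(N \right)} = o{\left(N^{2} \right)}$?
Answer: $68$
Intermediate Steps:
$F = -14$ ($F = 7 \left(-2\right) = -14$)
$o{\left(f \right)} = -5$ ($o{\left(f \right)} = 5 \left(-1\right) = -5$)
$y{\left(N \right)} = -5$
$F y{\left(-4 \right)} - 2 = \left(-14\right) \left(-5\right) - 2 = 70 - 2 = 68$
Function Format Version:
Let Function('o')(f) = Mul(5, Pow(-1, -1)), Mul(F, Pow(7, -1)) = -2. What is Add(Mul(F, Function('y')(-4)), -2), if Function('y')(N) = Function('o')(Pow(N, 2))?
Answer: 68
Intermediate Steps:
F = -14 (F = Mul(7, -2) = -14)
Function('o')(f) = -5 (Function('o')(f) = Mul(5, -1) = -5)
Function('y')(N) = -5
Add(Mul(F, Function('y')(-4)), -2) = Add(Mul(-14, -5), -2) = Add(70, -2) = 68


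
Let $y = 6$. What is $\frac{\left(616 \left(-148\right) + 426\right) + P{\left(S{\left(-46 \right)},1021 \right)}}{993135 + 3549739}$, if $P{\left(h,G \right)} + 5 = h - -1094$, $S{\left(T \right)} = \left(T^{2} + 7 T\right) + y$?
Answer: $- \frac{87853}{4542874} \approx -0.019339$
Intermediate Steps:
$S{\left(T \right)} = 6 + T^{2} + 7 T$ ($S{\left(T \right)} = \left(T^{2} + 7 T\right) + 6 = 6 + T^{2} + 7 T$)
$P{\left(h,G \right)} = 1089 + h$ ($P{\left(h,G \right)} = -5 + \left(h - -1094\right) = -5 + \left(h + 1094\right) = -5 + \left(1094 + h\right) = 1089 + h$)
$\frac{\left(616 \left(-148\right) + 426\right) + P{\left(S{\left(-46 \right)},1021 \right)}}{993135 + 3549739} = \frac{\left(616 \left(-148\right) + 426\right) + \left(1089 + \left(6 + \left(-46\right)^{2} + 7 \left(-46\right)\right)\right)}{993135 + 3549739} = \frac{\left(-91168 + 426\right) + \left(1089 + \left(6 + 2116 - 322\right)\right)}{4542874} = \left(-90742 + \left(1089 + 1800\right)\right) \frac{1}{4542874} = \left(-90742 + 2889\right) \frac{1}{4542874} = \left(-87853\right) \frac{1}{4542874} = - \frac{87853}{4542874}$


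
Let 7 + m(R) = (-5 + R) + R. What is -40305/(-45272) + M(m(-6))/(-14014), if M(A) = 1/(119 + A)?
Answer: 26829605189/30135985880 ≈ 0.89028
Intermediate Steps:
m(R) = -12 + 2*R (m(R) = -7 + ((-5 + R) + R) = -7 + (-5 + 2*R) = -12 + 2*R)
-40305/(-45272) + M(m(-6))/(-14014) = -40305/(-45272) + 1/((119 + (-12 + 2*(-6)))*(-14014)) = -40305*(-1/45272) - 1/14014/(119 + (-12 - 12)) = 40305/45272 - 1/14014/(119 - 24) = 40305/45272 - 1/14014/95 = 40305/45272 + (1/95)*(-1/14014) = 40305/45272 - 1/1331330 = 26829605189/30135985880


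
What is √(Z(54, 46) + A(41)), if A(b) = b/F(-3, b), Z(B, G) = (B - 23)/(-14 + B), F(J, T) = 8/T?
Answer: √21090/10 ≈ 14.522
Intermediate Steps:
Z(B, G) = (-23 + B)/(-14 + B)
A(b) = b²/8 (A(b) = b/((8/b)) = b*(b/8) = b²/8)
√(Z(54, 46) + A(41)) = √((-23 + 54)/(-14 + 54) + (⅛)*41²) = √(31/40 + (⅛)*1681) = √((1/40)*31 + 1681/8) = √(31/40 + 1681/8) = √(2109/10) = √21090/10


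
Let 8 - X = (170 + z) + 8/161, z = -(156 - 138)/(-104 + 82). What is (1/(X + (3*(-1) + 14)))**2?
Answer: 3136441/72338405764 ≈ 4.3358e-5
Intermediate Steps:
z = 9/11 (z = -18/(-22) = -18*(-1)/22 = -1*(-9/11) = 9/11 ≈ 0.81818)
X = -288439/1771 (X = 8 - ((170 + 9/11) + 8/161) = 8 - (1879/11 + 8*(1/161)) = 8 - (1879/11 + 8/161) = 8 - 1*302607/1771 = 8 - 302607/1771 = -288439/1771 ≈ -162.87)
(1/(X + (3*(-1) + 14)))**2 = (1/(-288439/1771 + (3*(-1) + 14)))**2 = (1/(-288439/1771 + (-3 + 14)))**2 = (1/(-288439/1771 + 11))**2 = (1/(-268958/1771))**2 = (-1771/268958)**2 = 3136441/72338405764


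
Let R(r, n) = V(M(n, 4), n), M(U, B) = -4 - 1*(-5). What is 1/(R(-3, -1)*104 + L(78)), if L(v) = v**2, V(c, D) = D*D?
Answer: 1/6188 ≈ 0.00016160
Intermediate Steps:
M(U, B) = 1 (M(U, B) = -4 + 5 = 1)
V(c, D) = D**2
R(r, n) = n**2
1/(R(-3, -1)*104 + L(78)) = 1/((-1)**2*104 + 78**2) = 1/(1*104 + 6084) = 1/(104 + 6084) = 1/6188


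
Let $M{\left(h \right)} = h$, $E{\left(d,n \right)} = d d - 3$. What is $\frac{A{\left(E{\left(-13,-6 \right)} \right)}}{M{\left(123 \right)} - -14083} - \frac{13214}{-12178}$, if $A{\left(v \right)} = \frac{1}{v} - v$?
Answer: $\frac{15412818577}{14359055444} \approx 1.0734$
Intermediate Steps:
$E{\left(d,n \right)} = -3 + d^{2}$ ($E{\left(d,n \right)} = d^{2} - 3 = -3 + d^{2}$)
$\frac{A{\left(E{\left(-13,-6 \right)} \right)}}{M{\left(123 \right)} - -14083} - \frac{13214}{-12178} = \frac{\frac{1}{-3 + \left(-13\right)^{2}} - \left(-3 + \left(-13\right)^{2}\right)}{123 - -14083} - \frac{13214}{-12178} = \frac{\frac{1}{-3 + 169} - \left(-3 + 169\right)}{123 + 14083} - - \frac{6607}{6089} = \frac{\frac{1}{166} - 166}{14206} + \frac{6607}{6089} = \left(\frac{1}{166} - 166\right) \frac{1}{14206} + \frac{6607}{6089} = \left(- \frac{27555}{166}\right) \frac{1}{14206} + \frac{6607}{6089} = - \frac{27555}{2358196} + \frac{6607}{6089} = \frac{15412818577}{14359055444}$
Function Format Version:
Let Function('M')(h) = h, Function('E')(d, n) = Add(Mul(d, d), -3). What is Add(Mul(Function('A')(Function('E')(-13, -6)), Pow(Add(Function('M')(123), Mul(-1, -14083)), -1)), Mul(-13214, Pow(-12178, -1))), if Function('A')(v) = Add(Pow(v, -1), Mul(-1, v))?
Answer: Rational(15412818577, 14359055444) ≈ 1.0734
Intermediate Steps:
Function('E')(d, n) = Add(-3, Pow(d, 2)) (Function('E')(d, n) = Add(Pow(d, 2), -3) = Add(-3, Pow(d, 2)))
Add(Mul(Function('A')(Function('E')(-13, -6)), Pow(Add(Function('M')(123), Mul(-1, -14083)), -1)), Mul(-13214, Pow(-12178, -1))) = Add(Mul(Add(Pow(Add(-3, Pow(-13, 2)), -1), Mul(-1, Add(-3, Pow(-13, 2)))), Pow(Add(123, Mul(-1, -14083)), -1)), Mul(-13214, Pow(-12178, -1))) = Add(Mul(Add(Pow(Add(-3, 169), -1), Mul(-1, Add(-3, 169))), Pow(Add(123, 14083), -1)), Mul(-13214, Rational(-1, 12178))) = Add(Mul(Add(Pow(166, -1), Mul(-1, 166)), Pow(14206, -1)), Rational(6607, 6089)) = Add(Mul(Add(Rational(1, 166), -166), Rational(1, 14206)), Rational(6607, 6089)) = Add(Mul(Rational(-27555, 166), Rational(1, 14206)), Rational(6607, 6089)) = Add(Rational(-27555, 2358196), Rational(6607, 6089)) = Rational(15412818577, 14359055444)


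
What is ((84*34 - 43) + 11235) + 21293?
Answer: 35341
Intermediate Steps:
((84*34 - 43) + 11235) + 21293 = ((2856 - 43) + 11235) + 21293 = (2813 + 11235) + 21293 = 14048 + 21293 = 35341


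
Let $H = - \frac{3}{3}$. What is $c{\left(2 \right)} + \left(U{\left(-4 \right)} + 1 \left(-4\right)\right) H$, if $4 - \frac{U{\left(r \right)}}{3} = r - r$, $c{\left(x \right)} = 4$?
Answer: $-4$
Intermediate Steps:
$H = -1$ ($H = \left(-3\right) \frac{1}{3} = -1$)
$U{\left(r \right)} = 12$ ($U{\left(r \right)} = 12 - 3 \left(r - r\right) = 12 - 0 = 12 + 0 = 12$)
$c{\left(2 \right)} + \left(U{\left(-4 \right)} + 1 \left(-4\right)\right) H = 4 + \left(12 + 1 \left(-4\right)\right) \left(-1\right) = 4 + \left(12 - 4\right) \left(-1\right) = 4 + 8 \left(-1\right) = 4 - 8 = -4$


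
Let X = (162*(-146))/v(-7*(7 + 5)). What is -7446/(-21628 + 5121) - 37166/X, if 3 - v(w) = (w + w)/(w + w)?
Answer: 20633987/5741523 ≈ 3.5938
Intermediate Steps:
v(w) = 2 (v(w) = 3 - (w + w)/(w + w) = 3 - 2*w/(2*w) = 3 - 2*w*1/(2*w) = 3 - 1*1 = 3 - 1 = 2)
X = -11826 (X = (162*(-146))/2 = -23652*1/2 = -11826)
-7446/(-21628 + 5121) - 37166/X = -7446/(-21628 + 5121) - 37166/(-11826) = -7446/(-16507) - 37166*(-1/11826) = -7446*(-1/16507) + 18583/5913 = 438/971 + 18583/5913 = 20633987/5741523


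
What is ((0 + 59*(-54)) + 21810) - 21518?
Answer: -2894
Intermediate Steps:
((0 + 59*(-54)) + 21810) - 21518 = ((0 - 3186) + 21810) - 21518 = (-3186 + 21810) - 21518 = 18624 - 21518 = -2894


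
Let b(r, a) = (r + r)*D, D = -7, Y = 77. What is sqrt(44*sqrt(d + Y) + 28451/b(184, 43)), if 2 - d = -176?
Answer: sqrt(-8659 + 34496*sqrt(255))/28 ≈ 26.298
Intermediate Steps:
d = 178 (d = 2 - 1*(-176) = 2 + 176 = 178)
b(r, a) = -14*r (b(r, a) = (r + r)*(-7) = (2*r)*(-7) = -14*r)
sqrt(44*sqrt(d + Y) + 28451/b(184, 43)) = sqrt(44*sqrt(178 + 77) + 28451/((-14*184))) = sqrt(44*sqrt(255) + 28451/(-2576)) = sqrt(44*sqrt(255) + 28451*(-1/2576)) = sqrt(44*sqrt(255) - 1237/112) = sqrt(-1237/112 + 44*sqrt(255))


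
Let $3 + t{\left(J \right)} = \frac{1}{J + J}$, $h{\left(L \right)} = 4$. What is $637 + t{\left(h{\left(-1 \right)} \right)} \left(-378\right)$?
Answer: $\frac{6895}{4} \approx 1723.8$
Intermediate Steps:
$t{\left(J \right)} = -3 + \frac{1}{2 J}$ ($t{\left(J \right)} = -3 + \frac{1}{J + J} = -3 + \frac{1}{2 J}$)
$637 + t{\left(h{\left(-1 \right)} \right)} \left(-378\right) = 637 + \left(-3 + \frac{1}{2 \cdot 4}\right) \left(-378\right) = 637 + \left(-3 + \frac{1}{2} \cdot \frac{1}{4}\right) \left(-378\right) = 637 + \left(-3 + \frac{1}{8}\right) \left(-378\right) = 637 - - \frac{4347}{4} = 637 + \frac{4347}{4} = \frac{6895}{4}$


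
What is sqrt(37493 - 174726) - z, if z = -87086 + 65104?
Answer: 21982 + I*sqrt(137233) ≈ 21982.0 + 370.45*I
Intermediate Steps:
z = -21982
sqrt(37493 - 174726) - z = sqrt(37493 - 174726) - 1*(-21982) = sqrt(-137233) + 21982 = I*sqrt(137233) + 21982 = 21982 + I*sqrt(137233)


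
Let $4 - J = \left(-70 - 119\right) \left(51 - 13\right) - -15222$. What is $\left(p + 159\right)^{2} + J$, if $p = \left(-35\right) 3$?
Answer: $-5120$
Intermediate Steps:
$p = -105$
$J = -8036$ ($J = 4 - \left(\left(-70 - 119\right) \left(51 - 13\right) - -15222\right) = 4 - \left(\left(-189\right) 38 + 15222\right) = 4 - \left(-7182 + 15222\right) = 4 - 8040 = -8036$)
$\left(p + 159\right)^{2} + J = \left(-105 + 159\right)^{2} - 8036 = 54^{2} - 8036 = 2916 - 8036 = -5120$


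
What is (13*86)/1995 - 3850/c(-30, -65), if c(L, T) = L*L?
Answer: -44497/11970 ≈ -3.7174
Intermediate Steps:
c(L, T) = L²
(13*86)/1995 - 3850/c(-30, -65) = (13*86)/1995 - 3850/((-30)²) = 1118*(1/1995) - 3850/900 = 1118/1995 - 3850*1/900 = 1118/1995 - 77/18 = -44497/11970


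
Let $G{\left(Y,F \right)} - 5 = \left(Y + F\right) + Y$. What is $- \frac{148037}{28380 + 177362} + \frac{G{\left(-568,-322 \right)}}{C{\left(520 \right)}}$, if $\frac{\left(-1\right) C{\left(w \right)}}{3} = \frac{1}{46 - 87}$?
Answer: $- \frac{12257112277}{617226} \approx -19858.0$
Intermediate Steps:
$C{\left(w \right)} = \frac{3}{41}$ ($C{\left(w \right)} = - \frac{3}{46 - 87} = - \frac{3}{-41} = \left(-3\right) \left(- \frac{1}{41}\right) = \frac{3}{41}$)
$G{\left(Y,F \right)} = 5 + F + 2 Y$ ($G{\left(Y,F \right)} = 5 + \left(\left(Y + F\right) + Y\right) = 5 + \left(\left(F + Y\right) + Y\right) = 5 + \left(F + 2 Y\right) = 5 + F + 2 Y$)
$- \frac{148037}{28380 + 177362} + \frac{G{\left(-568,-322 \right)}}{C{\left(520 \right)}} = - \frac{148037}{28380 + 177362} + \frac{5 - 322 + 2 \left(-568\right)}{\frac{3}{41}} = - \frac{148037}{205742} + \left(5 - 322 - 1136\right) \frac{41}{3} = \left(-148037\right) \frac{1}{205742} - \frac{59573}{3} = - \frac{148037}{205742} - \frac{59573}{3} = - \frac{12257112277}{617226}$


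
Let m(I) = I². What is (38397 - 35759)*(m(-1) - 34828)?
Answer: -91873626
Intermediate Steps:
(38397 - 35759)*(m(-1) - 34828) = (38397 - 35759)*((-1)² - 34828) = 2638*(1 - 34828) = 2638*(-34827) = -91873626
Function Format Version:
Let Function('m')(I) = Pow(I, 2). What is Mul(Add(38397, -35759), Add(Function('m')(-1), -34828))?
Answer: -91873626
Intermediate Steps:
Mul(Add(38397, -35759), Add(Function('m')(-1), -34828)) = Mul(Add(38397, -35759), Add(Pow(-1, 2), -34828)) = Mul(2638, Add(1, -34828)) = Mul(2638, -34827) = -91873626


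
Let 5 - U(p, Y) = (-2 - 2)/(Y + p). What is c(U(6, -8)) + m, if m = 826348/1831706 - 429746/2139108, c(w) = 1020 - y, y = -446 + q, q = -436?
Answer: 1863357283469651/979554239562 ≈ 1902.3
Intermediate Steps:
y = -882 (y = -446 - 436 = -882)
U(p, Y) = 5 + 4/(Y + p) (U(p, Y) = 5 - (-2 - 2)/(Y + p) = 5 - (-4)/(Y + p) = 5 + 4/(Y + p))
c(w) = 1902 (c(w) = 1020 - 1*(-882) = 1020 + 882 = 1902)
m = 245119822727/979554239562 (m = 826348*(1/1831706) - 429746*1/2139108 = 413174/915853 - 214873/1069554 = 245119822727/979554239562 ≈ 0.25024)
c(U(6, -8)) + m = 1902 + 245119822727/979554239562 = 1863357283469651/979554239562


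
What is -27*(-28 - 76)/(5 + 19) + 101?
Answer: 218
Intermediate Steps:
-27*(-28 - 76)/(5 + 19) + 101 = -(-2808)/24 + 101 = -27*(-13/3) + 101 = 117 + 101 = 218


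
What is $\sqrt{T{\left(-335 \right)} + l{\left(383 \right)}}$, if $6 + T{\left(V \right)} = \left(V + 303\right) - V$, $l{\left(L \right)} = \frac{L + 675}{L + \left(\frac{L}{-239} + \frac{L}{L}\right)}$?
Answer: $\frac{\sqrt{2503855910119}}{91393} \approx 17.314$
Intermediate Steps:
$l{\left(L \right)} = \frac{675 + L}{1 + \frac{238 L}{239}}$ ($l{\left(L \right)} = \frac{675 + L}{L + \left(L \left(- \frac{1}{239}\right) + 1\right)} = \frac{675 + L}{L - \left(-1 + \frac{L}{239}\right)} = \frac{675 + L}{1 + \frac{238 L}{239}}$)
$T{\left(V \right)} = 297$ ($T{\left(V \right)} = -6 + \left(\left(V + 303\right) - V\right) = -6 + \left(\left(303 + V\right) - V\right) = -6 + 303 = 297$)
$\sqrt{T{\left(-335 \right)} + l{\left(383 \right)}} = \sqrt{297 + \frac{239 \left(675 + 383\right)}{239 + 238 \cdot 383}} = \sqrt{297 + 239 \frac{1}{239 + 91154} \cdot 1058} = \sqrt{297 + 239 \cdot \frac{1}{91393} \cdot 1058} = \sqrt{297 + \frac{252862}{91393}} = \sqrt{\frac{27396583}{91393}} = \frac{\sqrt{2503855910119}}{91393}$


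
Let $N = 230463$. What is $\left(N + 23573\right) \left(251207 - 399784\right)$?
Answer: $-37743906772$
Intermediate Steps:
$\left(N + 23573\right) \left(251207 - 399784\right) = \left(230463 + 23573\right) \left(251207 - 399784\right) = 254036 \left(-148577\right) = -37743906772$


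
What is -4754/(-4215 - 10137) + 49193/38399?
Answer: 444283391/275551224 ≈ 1.6123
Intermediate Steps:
-4754/(-4215 - 10137) + 49193/38399 = -4754/(-14352) + 49193*(1/38399) = -4754*(-1/14352) + 49193/38399 = 2377/7176 + 49193/38399 = 444283391/275551224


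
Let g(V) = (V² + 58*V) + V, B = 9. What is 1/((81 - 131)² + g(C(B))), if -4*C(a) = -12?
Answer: 1/2686 ≈ 0.00037230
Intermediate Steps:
C(a) = 3 (C(a) = -¼*(-12) = 3)
g(V) = V² + 59*V
1/((81 - 131)² + g(C(B))) = 1/((81 - 131)² + 3*(59 + 3)) = 1/((-50)² + 3*62) = 1/(2500 + 186) = 1/2686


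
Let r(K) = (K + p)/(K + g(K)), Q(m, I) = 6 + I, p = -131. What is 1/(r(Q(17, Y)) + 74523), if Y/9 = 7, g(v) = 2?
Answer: 71/5291071 ≈ 1.3419e-5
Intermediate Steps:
Y = 63 (Y = 9*7 = 63)
r(K) = (-131 + K)/(2 + K) (r(K) = (K - 131)/(K + 2) = (-131 + K)/(2 + K))
1/(r(Q(17, Y)) + 74523) = 1/((-131 + (6 + 63))/(2 + (6 + 63)) + 74523) = 1/((-131 + 69)/(2 + 69) + 74523) = 1/(-62/71 + 74523) = 1/(5291071/71) = 71/5291071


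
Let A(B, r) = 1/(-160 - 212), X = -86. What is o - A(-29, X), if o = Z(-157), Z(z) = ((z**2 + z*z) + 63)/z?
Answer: -18362135/58404 ≈ -314.40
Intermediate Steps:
A(B, r) = -1/372 (A(B, r) = 1/(-372) = -1/372)
Z(z) = (63 + 2*z**2)/z (Z(z) = ((z**2 + z**2) + 63)/z = (2*z**2 + 63)/z = (63 + 2*z**2)/z)
o = -49361/157 (o = 2*(-157) + 63/(-157) = -314 + 63*(-1/157) = -314 - 63/157 = -49361/157 ≈ -314.40)
o - A(-29, X) = -49361/157 - 1*(-1/372) = -49361/157 + 1/372 = -18362135/58404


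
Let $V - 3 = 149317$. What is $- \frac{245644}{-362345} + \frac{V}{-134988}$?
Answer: $- \frac{5236590782}{12228056715} \approx -0.42824$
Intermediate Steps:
$V = 149320$ ($V = 3 + 149317 = 149320$)
$- \frac{245644}{-362345} + \frac{V}{-134988} = - \frac{245644}{-362345} + \frac{149320}{-134988} = \left(-245644\right) \left(- \frac{1}{362345}\right) + 149320 \left(- \frac{1}{134988}\right) = \frac{245644}{362345} - \frac{37330}{33747} = - \frac{5236590782}{12228056715}$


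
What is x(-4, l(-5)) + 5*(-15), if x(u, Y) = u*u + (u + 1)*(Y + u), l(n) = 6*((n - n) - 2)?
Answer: -11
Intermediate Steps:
l(n) = -12 (l(n) = 6*(0 - 2) = 6*(-2) = -12)
x(u, Y) = u² + (1 + u)*(Y + u)
x(-4, l(-5)) + 5*(-15) = (-12 - 4 + 2*(-4)² - 12*(-4)) + 5*(-15) = (-12 - 4 + 2*16 + 48) - 75 = (-12 - 4 + 32 + 48) - 75 = 64 - 75 = -11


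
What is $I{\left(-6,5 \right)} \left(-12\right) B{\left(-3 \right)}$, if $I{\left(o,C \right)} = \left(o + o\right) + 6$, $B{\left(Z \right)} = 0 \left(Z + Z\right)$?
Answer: $0$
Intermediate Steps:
$B{\left(Z \right)} = 0$ ($B{\left(Z \right)} = 0 \cdot 2 Z = 0$)
$I{\left(o,C \right)} = 6 + 2 o$ ($I{\left(o,C \right)} = 2 o + 6 = 6 + 2 o$)
$I{\left(-6,5 \right)} \left(-12\right) B{\left(-3 \right)} = \left(6 + 2 \left(-6\right)\right) \left(-12\right) 0 = \left(6 - 12\right) \left(-12\right) 0 = \left(-6\right) \left(-12\right) 0 = 72 \cdot 0 = 0$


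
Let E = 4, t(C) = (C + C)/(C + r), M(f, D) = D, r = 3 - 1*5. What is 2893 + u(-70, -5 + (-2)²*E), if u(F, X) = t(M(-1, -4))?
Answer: 8683/3 ≈ 2894.3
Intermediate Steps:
r = -2 (r = 3 - 5 = -2)
t(C) = 2*C/(-2 + C) (t(C) = (C + C)/(C - 2) = (2*C)/(-2 + C) = 2*C/(-2 + C))
u(F, X) = 4/3 (u(F, X) = 2*(-4)/(-2 - 4) = 2*(-4)/(-6) = 2*(-4)*(-⅙) = 4/3)
2893 + u(-70, -5 + (-2)²*E) = 2893 + 4/3 = 8683/3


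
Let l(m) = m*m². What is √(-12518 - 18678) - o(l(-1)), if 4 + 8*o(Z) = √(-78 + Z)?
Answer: ½ + 2*I*√7799 - I*√79/8 ≈ 0.5 + 175.51*I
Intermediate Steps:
l(m) = m³
o(Z) = -½ + √(-78 + Z)/8
√(-12518 - 18678) - o(l(-1)) = √(-12518 - 18678) - (-½ + √(-78 + (-1)³)/8) = √(-31196) - (-½ + √(-78 - 1)/8) = 2*I*√7799 - (-½ + √(-79)/8) = 2*I*√7799 - (-½ + (I*√79)/8) = 2*I*√7799 - (-½ + I*√79/8) = 2*I*√7799 + (½ - I*√79/8) = ½ + 2*I*√7799 - I*√79/8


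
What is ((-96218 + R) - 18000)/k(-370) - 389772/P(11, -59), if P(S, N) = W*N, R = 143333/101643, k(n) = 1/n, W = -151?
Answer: 38268099764898134/905537487 ≈ 4.2260e+7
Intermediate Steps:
R = 143333/101643 (R = 143333*(1/101643) = 143333/101643 ≈ 1.4102)
P(S, N) = -151*N
((-96218 + R) - 18000)/k(-370) - 389772/P(11, -59) = ((-96218 + 143333/101643) - 18000)/(1/(-370)) - 389772/((-151*(-59))) = (-9779742841/101643 - 18000)/(-1/370) - 389772/8909 = -11609316841/101643*(-370) - 389772*1/8909 = 4295447231170/101643 - 389772/8909 = 38268099764898134/905537487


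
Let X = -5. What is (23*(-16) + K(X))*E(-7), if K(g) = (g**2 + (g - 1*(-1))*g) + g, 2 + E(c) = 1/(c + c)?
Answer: 4756/7 ≈ 679.43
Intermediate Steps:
E(c) = -2 + 1/(2*c) (E(c) = -2 + 1/(c + c) = -2 + 1/(2*c))
K(g) = g + g**2 + g*(1 + g) (K(g) = (g**2 + (g + 1)*g) + g = (g**2 + (1 + g)*g) + g = (g**2 + g*(1 + g)) + g = g + g**2 + g*(1 + g))
(23*(-16) + K(X))*E(-7) = (23*(-16) + 2*(-5)*(1 - 5))*(-2 + (1/2)/(-7)) = (-368 + 2*(-5)*(-4))*(-2 + (1/2)*(-1/7)) = (-368 + 40)*(-2 - 1/14) = -328*(-29/14) = 4756/7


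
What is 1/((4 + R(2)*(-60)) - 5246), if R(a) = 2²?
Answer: -1/5482 ≈ -0.00018242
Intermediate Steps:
R(a) = 4
1/((4 + R(2)*(-60)) - 5246) = 1/((4 + 4*(-60)) - 5246) = 1/((4 - 240) - 5246) = 1/(-236 - 5246) = 1/(-5482) = -1/5482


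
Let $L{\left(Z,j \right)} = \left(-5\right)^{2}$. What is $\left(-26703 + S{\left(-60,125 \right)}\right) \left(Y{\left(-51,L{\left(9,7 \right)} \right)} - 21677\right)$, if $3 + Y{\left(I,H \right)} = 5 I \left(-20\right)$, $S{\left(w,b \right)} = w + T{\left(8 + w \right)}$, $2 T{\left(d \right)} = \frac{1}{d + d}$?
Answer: $\frac{23073992225}{52} \approx 4.4373 \cdot 10^{8}$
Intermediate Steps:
$T{\left(d \right)} = \frac{1}{4 d}$ ($T{\left(d \right)} = \frac{1}{2 \left(d + d\right)} = \frac{1}{2 \cdot 2 d} = \frac{\frac{1}{2} \frac{1}{d}}{2} = \frac{1}{4 d}$)
$L{\left(Z,j \right)} = 25$
$S{\left(w,b \right)} = w + \frac{1}{4 \left(8 + w\right)}$
$Y{\left(I,H \right)} = -3 - 100 I$ ($Y{\left(I,H \right)} = -3 + 5 I \left(-20\right) = -3 - 100 I$)
$\left(-26703 + S{\left(-60,125 \right)}\right) \left(Y{\left(-51,L{\left(9,7 \right)} \right)} - 21677\right) = \left(-26703 + \frac{\frac{1}{4} - 60 \left(8 - 60\right)}{8 - 60}\right) \left(\left(-3 - -5100\right) - 21677\right) = \left(-26703 + \frac{\frac{1}{4} - -3120}{-52}\right) \left(\left(-3 + 5100\right) - 21677\right) = \left(-26703 - \frac{\frac{1}{4} + 3120}{52}\right) \left(5097 - 21677\right) = \left(-26703 - \frac{12481}{208}\right) \left(-16580\right) = \left(- \frac{5566705}{208}\right) \left(-16580\right) = \frac{23073992225}{52}$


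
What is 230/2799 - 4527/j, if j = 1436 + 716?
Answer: -12176113/6023448 ≈ -2.0215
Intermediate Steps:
j = 2152
230/2799 - 4527/j = 230/2799 - 4527/2152 = -12176113/6023448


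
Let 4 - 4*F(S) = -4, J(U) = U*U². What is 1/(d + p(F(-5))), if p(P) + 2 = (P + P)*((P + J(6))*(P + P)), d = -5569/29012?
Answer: 29012/101130263 ≈ 0.00028688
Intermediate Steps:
J(U) = U³
d = -5569/29012 (d = -5569*1/29012 = -5569/29012 ≈ -0.19196)
F(S) = 2 (F(S) = 1 - ¼*(-4) = 1 + 1 = 2)
p(P) = -2 + 4*P²*(216 + P) (p(P) = -2 + (P + P)*((P + 6³)*(P + P)) = -2 + (2*P)*((P + 216)*(2*P)) = -2 + (2*P)*((216 + P)*(2*P)) = -2 + (2*P)*(2*P*(216 + P)) = -2 + 4*P²*(216 + P))
1/(d + p(F(-5))) = 1/(-5569/29012 + (-2 + 4*2³ + 864*2²)) = 1/(-5569/29012 + (-2 + 4*8 + 864*4)) = 1/(-5569/29012 + (-2 + 32 + 3456)) = 1/(-5569/29012 + 3486) = 1/(101130263/29012) = 29012/101130263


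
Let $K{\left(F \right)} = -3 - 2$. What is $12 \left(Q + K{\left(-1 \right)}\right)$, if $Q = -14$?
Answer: $-228$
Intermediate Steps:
$K{\left(F \right)} = -5$ ($K{\left(F \right)} = -3 - 2 = -5$)
$12 \left(Q + K{\left(-1 \right)}\right) = 12 \left(-14 - 5\right) = 12 \left(-19\right) = -228$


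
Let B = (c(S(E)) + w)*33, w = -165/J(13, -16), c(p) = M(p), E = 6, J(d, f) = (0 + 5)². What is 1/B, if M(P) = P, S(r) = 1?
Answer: -5/924 ≈ -0.0054113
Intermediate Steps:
J(d, f) = 25 (J(d, f) = 5² = 25)
c(p) = p
w = -33/5 (w = -165/25 = -165*1/25 = -33/5 ≈ -6.6000)
B = -924/5 (B = (1 - 33/5)*33 = -28/5*33 = -924/5 ≈ -184.80)
1/B = 1/(-924/5) = -5/924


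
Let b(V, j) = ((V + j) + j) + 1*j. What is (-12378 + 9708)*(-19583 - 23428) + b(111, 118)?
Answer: 114839835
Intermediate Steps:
b(V, j) = V + 3*j (b(V, j) = (V + 2*j) + j = V + 3*j)
(-12378 + 9708)*(-19583 - 23428) + b(111, 118) = (-12378 + 9708)*(-19583 - 23428) + (111 + 3*118) = -2670*(-43011) + (111 + 354) = 114839370 + 465 = 114839835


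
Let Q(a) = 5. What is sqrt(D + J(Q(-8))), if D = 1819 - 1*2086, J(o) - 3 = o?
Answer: I*sqrt(259) ≈ 16.093*I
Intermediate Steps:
J(o) = 3 + o
D = -267 (D = 1819 - 2086 = -267)
sqrt(D + J(Q(-8))) = sqrt(-267 + (3 + 5)) = sqrt(-267 + 8) = sqrt(-259) = I*sqrt(259)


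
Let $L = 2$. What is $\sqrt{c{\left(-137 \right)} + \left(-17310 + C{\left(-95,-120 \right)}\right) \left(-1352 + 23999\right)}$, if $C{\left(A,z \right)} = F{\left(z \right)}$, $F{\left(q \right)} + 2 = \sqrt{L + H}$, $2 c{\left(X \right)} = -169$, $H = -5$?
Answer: $\frac{\sqrt{-1568259794 + 90588 i \sqrt{3}}}{2} \approx 0.99052 + 19801.0 i$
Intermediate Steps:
$c{\left(X \right)} = - \frac{169}{2}$ ($c{\left(X \right)} = \frac{1}{2} \left(-169\right) = - \frac{169}{2}$)
$F{\left(q \right)} = -2 + i \sqrt{3}$ ($F{\left(q \right)} = -2 + \sqrt{2 - 5} = -2 + \sqrt{-3} = -2 + i \sqrt{3}$)
$C{\left(A,z \right)} = -2 + i \sqrt{3}$
$\sqrt{c{\left(-137 \right)} + \left(-17310 + C{\left(-95,-120 \right)}\right) \left(-1352 + 23999\right)} = \sqrt{- \frac{169}{2} + \left(-17310 - \left(2 - i \sqrt{3}\right)\right) \left(-1352 + 23999\right)} = \sqrt{- \frac{169}{2} + \left(-17312 + i \sqrt{3}\right) 22647} = \sqrt{- \frac{169}{2} - \left(392064864 - 22647 i \sqrt{3}\right)} = \sqrt{- \frac{784129897}{2} + 22647 i \sqrt{3}}$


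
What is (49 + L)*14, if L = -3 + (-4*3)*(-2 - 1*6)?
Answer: 1988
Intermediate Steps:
L = 93 (L = -3 - 12*(-2 - 6) = -3 - 12*(-8) = -3 + 96 = 93)
(49 + L)*14 = (49 + 93)*14 = 142*14 = 1988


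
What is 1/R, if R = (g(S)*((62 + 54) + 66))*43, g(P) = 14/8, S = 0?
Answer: 2/27391 ≈ 7.3017e-5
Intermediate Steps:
g(P) = 7/4 (g(P) = 14*(⅛) = 7/4)
R = 27391/2 (R = (7*((62 + 54) + 66)/4)*43 = (7*(116 + 66)/4)*43 = ((7/4)*182)*43 = (637/2)*43 = 27391/2 ≈ 13696.)
1/R = 1/(27391/2) = 2/27391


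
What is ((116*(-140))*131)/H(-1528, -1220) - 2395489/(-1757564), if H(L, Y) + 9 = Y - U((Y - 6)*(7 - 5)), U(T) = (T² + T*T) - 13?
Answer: 1017088783253/660504854148 ≈ 1.5399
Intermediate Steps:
U(T) = -13 + 2*T² (U(T) = (T² + T²) - 13 = 2*T² - 13 = -13 + 2*T²)
H(L, Y) = 4 + Y - 2*(-12 + 2*Y)² (H(L, Y) = -9 + (Y - (-13 + 2*((Y - 6)*(7 - 5))²)) = -9 + (Y - (-13 + 2*((-6 + Y)*2)²)) = -9 + (Y - (-13 + 2*(-12 + 2*Y)²)) = -9 + (Y + (13 - 2*(-12 + 2*Y)²)) = -9 + (13 + Y - 2*(-12 + 2*Y)²) = 4 + Y - 2*(-12 + 2*Y)²)
((116*(-140))*131)/H(-1528, -1220) - 2395489/(-1757564) = ((116*(-140))*131)/(4 - 1220 - 8*(-6 - 1220)²) - 2395489/(-1757564) = (-16240*131)/(4 - 1220 - 8*(-1226)²) - 2395489*(-1/1757564) = -2127440/(4 - 1220 - 8*1503076) + 2395489/1757564 = -2127440/(4 - 1220 - 12024608) + 2395489/1757564 = -2127440/(-12025824) + 2395489/1757564 = -2127440*(-1/12025824) + 2395489/1757564 = 132965/751614 + 2395489/1757564 = 1017088783253/660504854148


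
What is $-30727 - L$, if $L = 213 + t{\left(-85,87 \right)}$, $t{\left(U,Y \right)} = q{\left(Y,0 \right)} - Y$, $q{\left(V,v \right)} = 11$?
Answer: $-30864$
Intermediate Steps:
$t{\left(U,Y \right)} = 11 - Y$
$L = 137$ ($L = 213 + \left(11 - 87\right) = 213 - 76 = 137$)
$-30727 - L = -30727 - 137 = -30864$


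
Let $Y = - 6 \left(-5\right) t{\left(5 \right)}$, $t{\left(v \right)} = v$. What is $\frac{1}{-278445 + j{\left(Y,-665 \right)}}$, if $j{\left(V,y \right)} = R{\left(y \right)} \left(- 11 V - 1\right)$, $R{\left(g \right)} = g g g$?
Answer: $\frac{1}{485525182430} \approx 2.0596 \cdot 10^{-12}$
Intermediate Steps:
$R{\left(g \right)} = g^{3}$ ($R{\left(g \right)} = g^{2} g = g^{3}$)
$Y = 150$ ($Y = - 6 \left(-5\right) 5 = - \left(-30\right) 5 = \left(-1\right) \left(-150\right) = 150$)
$j{\left(V,y \right)} = y^{3} \left(-1 - 11 V\right)$ ($j{\left(V,y \right)} = y^{3} \left(- 11 V - 1\right) = y^{3} \left(-1 - 11 V\right)$)
$\frac{1}{-278445 + j{\left(Y,-665 \right)}} = \frac{1}{-278445 + \left(-665\right)^{3} \left(-1 - 1650\right)} = \frac{1}{-278445 - 294079625 \left(-1 - 1650\right)} = \frac{1}{-278445 - -485525460875} = \frac{1}{-278445 + 485525460875} = \frac{1}{485525182430}$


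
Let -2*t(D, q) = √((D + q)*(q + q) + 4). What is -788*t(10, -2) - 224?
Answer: -224 + 788*I*√7 ≈ -224.0 + 2084.9*I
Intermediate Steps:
t(D, q) = -√(4 + 2*q*(D + q))/2 (t(D, q) = -√((D + q)*(q + q) + 4)/2 = -√((D + q)*(2*q) + 4)/2 = -√(2*q*(D + q) + 4)/2 = -√(4 + 2*q*(D + q))/2)
-788*t(10, -2) - 224 = -(-394)*√(4 + 2*(-2)² + 2*10*(-2)) - 224 = -(-394)*√(4 + 2*4 - 40) - 224 = -(-394)*√(4 + 8 - 40) - 224 = -(-394)*√(-28) - 224 = -(-394)*2*I*√7 - 224 = -(-788)*I*√7 - 224 = 788*I*√7 - 224 = -224 + 788*I*√7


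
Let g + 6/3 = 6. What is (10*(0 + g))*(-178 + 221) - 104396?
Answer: -102676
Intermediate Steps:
g = 4 (g = -2 + 6 = 4)
(10*(0 + g))*(-178 + 221) - 104396 = (10*(0 + 4))*(-178 + 221) - 104396 = (10*4)*43 - 104396 = 40*43 - 104396 = 1720 - 104396 = -102676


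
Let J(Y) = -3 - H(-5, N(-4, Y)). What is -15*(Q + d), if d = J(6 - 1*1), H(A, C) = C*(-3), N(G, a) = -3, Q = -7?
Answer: 285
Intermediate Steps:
H(A, C) = -3*C
J(Y) = -12 (J(Y) = -3 - (-3)*(-3) = -3 - 1*9 = -3 - 9 = -12)
d = -12
-15*(Q + d) = -15*(-7 - 12) = -15*(-19) = 285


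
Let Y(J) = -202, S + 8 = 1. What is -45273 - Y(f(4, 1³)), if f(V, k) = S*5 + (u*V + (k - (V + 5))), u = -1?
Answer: -45071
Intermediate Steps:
S = -7 (S = -8 + 1 = -7)
f(V, k) = -40 + k - 2*V (f(V, k) = -7*5 + (-V + (k - (V + 5))) = -35 + (-V + (k - (5 + V))) = -35 + (-V + (k + (-5 - V))) = -35 + (-V + (-5 + k - V)) = -35 + (-5 + k - 2*V) = -40 + k - 2*V)
-45273 - Y(f(4, 1³)) = -45273 - 1*(-202) = -45273 + 202 = -45071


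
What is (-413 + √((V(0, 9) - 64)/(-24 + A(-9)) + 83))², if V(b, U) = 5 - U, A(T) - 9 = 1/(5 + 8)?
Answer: (40061 - √823821)²/9409 ≈ 1.6293e+5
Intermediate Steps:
A(T) = 118/13 (A(T) = 9 + 1/(5 + 8) = 9 + 1/13 = 118/13)
(-413 + √((V(0, 9) - 64)/(-24 + A(-9)) + 83))² = (-413 + √(((5 - 1*9) - 64)/(-24 + 118/13) + 83))² = (-413 + √(((5 - 9) - 64)/(-194/13) + 83))² = (-413 + √((-4 - 64)*(-13/194) + 83))² = (-413 + √(-68*(-13/194) + 83))² = (-413 + √(442/97 + 83))² = (-413 + √(8493/97))² = (-413 + √823821/97)²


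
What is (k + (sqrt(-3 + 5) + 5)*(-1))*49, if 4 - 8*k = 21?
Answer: -2793/8 - 49*sqrt(2) ≈ -418.42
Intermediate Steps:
k = -17/8 (k = 1/2 - 1/8*21 = 1/2 - 21/8 = -17/8 ≈ -2.1250)
(k + (sqrt(-3 + 5) + 5)*(-1))*49 = (-17/8 + (sqrt(-3 + 5) + 5)*(-1))*49 = (-17/8 + (sqrt(2) + 5)*(-1))*49 = (-17/8 + (5 + sqrt(2))*(-1))*49 = (-17/8 + (-5 - sqrt(2)))*49 = (-57/8 - sqrt(2))*49 = -2793/8 - 49*sqrt(2)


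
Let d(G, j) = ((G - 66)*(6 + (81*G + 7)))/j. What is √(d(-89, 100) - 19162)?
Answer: 3*I*√22245/5 ≈ 89.489*I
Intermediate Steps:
d(G, j) = (-66 + G)*(13 + 81*G)/j (d(G, j) = ((-66 + G)*(6 + (7 + 81*G)))/j = ((-66 + G)*(13 + 81*G))/j = (-66 + G)*(13 + 81*G)/j)
√(d(-89, 100) - 19162) = √((-858 - 5333*(-89) + 81*(-89)²)/100 - 19162) = √((-858 + 474637 + 81*7921)/100 - 19162) = √((-858 + 474637 + 641601)/100 - 19162) = √((1/100)*1115380 - 19162) = √(55769/5 - 19162) = √(-40041/5) = 3*I*√22245/5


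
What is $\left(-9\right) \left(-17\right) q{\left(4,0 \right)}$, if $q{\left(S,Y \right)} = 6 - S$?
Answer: $306$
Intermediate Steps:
$\left(-9\right) \left(-17\right) q{\left(4,0 \right)} = \left(-9\right) \left(-17\right) \left(6 - 4\right) = 153 \left(6 - 4\right) = 153 \cdot 2 = 306$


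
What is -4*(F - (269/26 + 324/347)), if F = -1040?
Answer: 18969294/4511 ≈ 4205.1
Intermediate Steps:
-4*(F - (269/26 + 324/347)) = -4*(-1040 - (269/26 + 324/347)) = -4*(-1040 - 1*101767/9022) = -4*(-1040 - 101767/9022) = -4*(-9484647/9022) = 18969294/4511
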